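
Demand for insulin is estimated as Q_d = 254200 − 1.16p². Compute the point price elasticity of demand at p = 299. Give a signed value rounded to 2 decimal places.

-1.38

dQ_d/dp = −2·1.16·p = -693.68. At p = 299, Q_d = 150494.84.
Ed = (dQ_d/dp)·(p/Q_d) = (-693.68) × (299/150494.84) = -1.3781…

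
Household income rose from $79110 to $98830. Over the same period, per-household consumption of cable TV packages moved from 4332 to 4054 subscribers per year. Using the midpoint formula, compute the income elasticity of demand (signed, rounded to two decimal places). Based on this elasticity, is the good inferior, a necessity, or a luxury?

%ΔQ = (4054 − 4332)/[( 4332 + 4054)/2] = -278/4193 = -0.066300…
%ΔIncome = (98830 − 79110)/[( 79110 + 98830)/2] = 19720/88970 = 0.221647…
E_income = (-278/4193) / (19720/88970) = -0.2991…
E_income < 0 ⇒ inferior good.

-0.30; inferior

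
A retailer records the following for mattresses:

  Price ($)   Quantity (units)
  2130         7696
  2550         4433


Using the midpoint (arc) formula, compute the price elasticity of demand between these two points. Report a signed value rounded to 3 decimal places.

%ΔQ = (4433 − 7696) / [(7696 + 4433)/2] = -3263/6064.5 = -0.538049…
%ΔP = (2550 − 2130) / [(2130 + 2550)/2] = 420/2340 = 0.179487…
Arc Ed = %ΔQ / %ΔP = (-3263/6064.5) / (420/2340) = -2.99770…

-2.998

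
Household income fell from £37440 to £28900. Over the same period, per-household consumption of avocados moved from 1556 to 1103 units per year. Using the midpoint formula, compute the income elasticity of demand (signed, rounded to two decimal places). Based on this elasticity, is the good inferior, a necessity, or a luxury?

1.32; luxury

%ΔQ = (1103 − 1556)/[( 1556 + 1103)/2] = -453/1329.5 = -0.340729…
%ΔIncome = (28900 − 37440)/[( 37440 + 28900)/2] = -8540/33170 = -0.257461…
E_income = (-453/1329.5) / (-8540/33170) = 1.3234…
E_income > 1 ⇒ normal good, luxury.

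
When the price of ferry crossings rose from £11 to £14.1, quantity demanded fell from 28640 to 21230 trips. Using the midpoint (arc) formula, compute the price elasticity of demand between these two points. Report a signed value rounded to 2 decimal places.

-1.20

%ΔQ = (21230 − 28640) / [(28640 + 21230)/2] = -7410/24935 = -0.297172…
%ΔP = (14.1 − 11) / [(11 + 14.1)/2] = 3.1/12.55 = 0.247011…
Arc Ed = %ΔQ / %ΔP = (-7410/24935) / (3.1/12.55) = -1.2030…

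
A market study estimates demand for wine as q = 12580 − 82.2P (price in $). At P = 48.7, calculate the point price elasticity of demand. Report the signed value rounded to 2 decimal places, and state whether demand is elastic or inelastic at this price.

dq/dP = −82.2. At P = 48.7, q = 12580 − 82.2(48.7) = 8576.86.
Ed = (dq/dP)·(P/q) = −82.2 × (48.7/8576.86) = -0.4667…
|Ed| = 0.47 < 1, so demand is inelastic.

-0.47; inelastic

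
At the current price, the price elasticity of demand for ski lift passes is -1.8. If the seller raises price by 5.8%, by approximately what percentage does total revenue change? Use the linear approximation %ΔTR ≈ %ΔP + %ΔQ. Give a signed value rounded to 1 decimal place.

%ΔQ ≈ Ed × %ΔP = (-1.8) × (+5.8%) = -10.4400%
%ΔTR ≈ %ΔP + %ΔQ = (+5.8%) + (-10.4400%) = -4.6400%

-4.6%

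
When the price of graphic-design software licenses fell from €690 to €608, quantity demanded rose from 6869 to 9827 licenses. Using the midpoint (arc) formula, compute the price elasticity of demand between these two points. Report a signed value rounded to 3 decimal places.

-2.804

%ΔQ = (9827 − 6869) / [(6869 + 9827)/2] = 2958/8348 = 0.354336…
%ΔP = (608 − 690) / [(690 + 608)/2] = -82/649 = -0.126348…
Arc Ed = %ΔQ / %ΔP = (2958/8348) / (-82/649) = -2.80444…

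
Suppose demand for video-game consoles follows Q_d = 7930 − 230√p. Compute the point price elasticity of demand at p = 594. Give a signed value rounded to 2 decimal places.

-1.21

dQ_d/dp = −230/(2√p) = -4.71851. At p = 594, Q_d = 2324.41.
Ed = (dQ_d/dp)·(p/Q_d) = (-4.71851) × (594/2324.41) = -1.2058…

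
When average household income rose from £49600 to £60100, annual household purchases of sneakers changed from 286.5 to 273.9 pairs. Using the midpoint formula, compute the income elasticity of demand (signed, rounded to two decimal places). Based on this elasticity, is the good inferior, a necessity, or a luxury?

%ΔQ = (273.9 − 286.5)/[( 286.5 + 273.9)/2] = -12.6/280.2 = -0.044967…
%ΔIncome = (60100 − 49600)/[( 49600 + 60100)/2] = 10500/54850 = 0.191431…
E_income = (-12.6/280.2) / (10500/54850) = -0.2349…
E_income < 0 ⇒ inferior good.

-0.23; inferior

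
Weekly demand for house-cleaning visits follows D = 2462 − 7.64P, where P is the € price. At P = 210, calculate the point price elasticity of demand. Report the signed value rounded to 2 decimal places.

dD/dP = −7.64. At P = 210, D = 2462 − 7.64(210) = 857.6.
Ed = (dD/dP)·(P/D) = −7.64 × (210/857.6) = -1.8708…

-1.87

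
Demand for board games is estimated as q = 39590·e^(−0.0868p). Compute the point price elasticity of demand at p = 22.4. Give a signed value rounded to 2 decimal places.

-1.94

dq/dp = −0.0868·q = -491.697. At p = 22.4, q = 5664.71.
Ed = (dq/dp)·(p/q) = (-491.697) × (22.4/5664.71) = -1.9443…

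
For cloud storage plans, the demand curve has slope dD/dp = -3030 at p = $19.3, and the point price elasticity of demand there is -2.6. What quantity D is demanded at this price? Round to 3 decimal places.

Ed = (dD/dp)·(p/D) ⇒ D = (dD/dp)·p/Ed = (-3030)·19.3/(-2.6) = 22491.92307…

22491.923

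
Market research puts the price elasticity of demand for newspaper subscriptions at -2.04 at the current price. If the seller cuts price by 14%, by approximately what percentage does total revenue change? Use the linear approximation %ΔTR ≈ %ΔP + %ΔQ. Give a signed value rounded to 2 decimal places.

%ΔQ ≈ Ed × %ΔP = (-2.04) × (-14%) = +28.5600%
%ΔTR ≈ %ΔP + %ΔQ = (-14%) + (+28.5600%) = +14.5600%

+14.56%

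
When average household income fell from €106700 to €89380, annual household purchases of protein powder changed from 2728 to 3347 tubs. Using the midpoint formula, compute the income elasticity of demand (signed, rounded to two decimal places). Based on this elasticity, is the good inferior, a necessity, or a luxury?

-1.15; inferior

%ΔQ = (3347 − 2728)/[( 2728 + 3347)/2] = 619/3037.5 = 0.203786…
%ΔIncome = (89380 − 106700)/[( 106700 + 89380)/2] = -17320/98040 = -0.176662…
E_income = (619/3037.5) / (-17320/98040) = -1.1535…
E_income < 0 ⇒ inferior good.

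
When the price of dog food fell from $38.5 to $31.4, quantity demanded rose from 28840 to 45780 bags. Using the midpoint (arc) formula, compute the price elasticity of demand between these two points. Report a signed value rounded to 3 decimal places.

-2.235

%ΔQ = (45780 − 28840) / [(28840 + 45780)/2] = 16940/37310 = 0.454033…
%ΔP = (31.4 − 38.5) / [(38.5 + 31.4)/2] = -7.1/34.95 = -0.203147…
Arc Ed = %ΔQ / %ΔP = (16940/37310) / (-7.1/34.95) = -2.23499…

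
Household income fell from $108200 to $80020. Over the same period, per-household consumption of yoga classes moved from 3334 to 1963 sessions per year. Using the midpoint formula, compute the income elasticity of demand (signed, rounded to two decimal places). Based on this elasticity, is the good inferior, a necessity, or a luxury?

%ΔQ = (1963 − 3334)/[( 3334 + 1963)/2] = -1371/2648.5 = -0.517651…
%ΔIncome = (80020 − 108200)/[( 108200 + 80020)/2] = -28180/94110 = -0.299436…
E_income = (-1371/2648.5) / (-28180/94110) = 1.7287…
E_income > 1 ⇒ normal good, luxury.

1.73; luxury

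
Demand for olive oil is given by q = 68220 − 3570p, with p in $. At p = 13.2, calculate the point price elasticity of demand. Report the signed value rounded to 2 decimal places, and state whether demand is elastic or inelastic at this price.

-2.23; elastic

dq/dp = −3570. At p = 13.2, q = 68220 − 3570(13.2) = 21096.
Ed = (dq/dp)·(p/q) = −3570 × (13.2/21096) = -2.2337…
|Ed| = 2.23 > 1, so demand is elastic.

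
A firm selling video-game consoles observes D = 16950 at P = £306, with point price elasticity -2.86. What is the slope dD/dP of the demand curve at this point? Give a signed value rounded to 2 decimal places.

-158.42

Ed = (dD/dP)·(P/D) ⇒ dD/dP = Ed·D/P = (-2.86)·16950/306 = -158.4215…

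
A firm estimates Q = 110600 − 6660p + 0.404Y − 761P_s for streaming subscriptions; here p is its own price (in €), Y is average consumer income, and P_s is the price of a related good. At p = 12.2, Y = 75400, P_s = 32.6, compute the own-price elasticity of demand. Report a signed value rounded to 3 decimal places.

-2.321

At the given values, Q = 110600 − 6660(12.2) + 0.404(75400) − 761(32.6) = 35001.
∂Q/∂p = −6660.
E = (-6660) × (12.2/35001) = -2.32141…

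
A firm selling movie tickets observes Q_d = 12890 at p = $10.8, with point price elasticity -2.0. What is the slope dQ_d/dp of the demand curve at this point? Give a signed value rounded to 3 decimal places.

Ed = (dQ_d/dp)·(p/Q_d) ⇒ dQ_d/dp = Ed·Q_d/p = (-2.0)·12890/10.8 = -2387.03703…

-2387.037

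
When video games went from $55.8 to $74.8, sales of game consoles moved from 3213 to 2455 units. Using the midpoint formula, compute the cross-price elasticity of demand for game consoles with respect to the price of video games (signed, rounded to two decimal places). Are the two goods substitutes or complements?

-0.92; complements

%ΔQ_{game consoles} = (2455 − 3213)/avg = -758/2834 = -0.267466…
%ΔP_{video games} = (74.8 − 55.8)/avg = 19/65.3 = 0.290964…
E_cross = (-758/2834) / (19/65.3) = -0.9192…
E_cross < 0 ⇒ the goods are complements.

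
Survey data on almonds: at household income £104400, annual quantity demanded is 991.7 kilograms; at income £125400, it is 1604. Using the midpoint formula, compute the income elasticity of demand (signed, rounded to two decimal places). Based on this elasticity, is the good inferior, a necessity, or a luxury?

%ΔQ = (1604 − 991.7)/[( 991.7 + 1604)/2] = 612.3/1297.85 = 0.471780…
%ΔIncome = (125400 − 104400)/[( 104400 + 125400)/2] = 21000/114900 = 0.182767…
E_income = (612.3/1297.85) / (21000/114900) = 2.5813…
E_income > 1 ⇒ normal good, luxury.

2.58; luxury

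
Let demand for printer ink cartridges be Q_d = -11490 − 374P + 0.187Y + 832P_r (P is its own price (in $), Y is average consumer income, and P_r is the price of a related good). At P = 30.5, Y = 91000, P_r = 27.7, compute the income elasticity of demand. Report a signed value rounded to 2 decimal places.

0.99

At the given values, Q_d = -11490 − 374(30.5) + 0.187(91000) + 832(27.7) = 17166.4.
∂Q_d/∂Y = 0.187.
E = (0.187) × (91000/17166.4) = 0.9912…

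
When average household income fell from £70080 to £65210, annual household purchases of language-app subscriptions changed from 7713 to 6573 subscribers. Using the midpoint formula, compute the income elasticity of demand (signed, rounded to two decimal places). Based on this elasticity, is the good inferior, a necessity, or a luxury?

%ΔQ = (6573 − 7713)/[( 7713 + 6573)/2] = -1140/7143 = -0.159596…
%ΔIncome = (65210 − 70080)/[( 70080 + 65210)/2] = -4870/67645 = -0.071993…
E_income = (-1140/7143) / (-4870/67645) = 2.2168…
E_income > 1 ⇒ normal good, luxury.

2.22; luxury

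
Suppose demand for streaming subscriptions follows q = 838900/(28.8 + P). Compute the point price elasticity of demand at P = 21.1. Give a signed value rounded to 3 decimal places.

-0.423

dq/dP = −838900/(28.8 + P)² = -336.906. At P = 21.1, q = 16811.6.
Ed = (dq/dP)·(P/q) = (-336.906) × (21.1/16811.6) = -0.42284…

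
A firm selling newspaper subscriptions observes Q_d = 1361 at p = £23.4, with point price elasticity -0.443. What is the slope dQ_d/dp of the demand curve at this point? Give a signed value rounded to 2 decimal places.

-25.77

Ed = (dQ_d/dp)·(p/Q_d) ⇒ dQ_d/dp = Ed·Q_d/p = (-0.443)·1361/23.4 = -25.7659…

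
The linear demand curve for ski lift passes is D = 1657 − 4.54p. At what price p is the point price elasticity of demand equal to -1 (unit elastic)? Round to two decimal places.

182.49

Ed = −4.54p/(1657 − 4.54p). Set this equal to -1:
4.54p = 1·(1657 − 4.54p) ⇒ 4.54p(1 + 1) = 1·1657
p = 1·1657 / (4.54·2) = 182.4889…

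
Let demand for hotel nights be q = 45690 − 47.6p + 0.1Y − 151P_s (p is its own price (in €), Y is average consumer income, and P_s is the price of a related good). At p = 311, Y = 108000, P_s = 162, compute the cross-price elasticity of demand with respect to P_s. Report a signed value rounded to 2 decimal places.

-1.42

At the given values, q = 45690 − 47.6(311) + 0.1(108000) − 151(162) = 17224.4.
∂q/∂P_s = -151.
E = (-151) × (162/17224.4) = -1.4201…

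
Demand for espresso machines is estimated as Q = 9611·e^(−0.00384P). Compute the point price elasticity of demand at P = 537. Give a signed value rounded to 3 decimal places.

-2.062

dQ/dP = −0.00384·Q = -4.69407. At P = 537, Q = 1222.41.
Ed = (dQ/dP)·(P/Q) = (-4.69407) × (537/1222.41) = -2.06208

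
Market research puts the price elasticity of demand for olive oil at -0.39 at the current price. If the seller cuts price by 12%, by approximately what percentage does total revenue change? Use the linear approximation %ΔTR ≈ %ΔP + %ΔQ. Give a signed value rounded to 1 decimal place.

%ΔQ ≈ Ed × %ΔP = (-0.39) × (-12%) = +4.6800%
%ΔTR ≈ %ΔP + %ΔQ = (-12%) + (+4.6800%) = -7.3200%

-7.3%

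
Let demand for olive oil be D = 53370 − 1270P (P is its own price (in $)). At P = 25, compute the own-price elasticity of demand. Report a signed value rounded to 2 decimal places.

-1.47

At the given values, D = 53370 − 1270(25) = 21620.
∂D/∂P = −1270.
E = (-1270) × (25/21620) = -1.4685…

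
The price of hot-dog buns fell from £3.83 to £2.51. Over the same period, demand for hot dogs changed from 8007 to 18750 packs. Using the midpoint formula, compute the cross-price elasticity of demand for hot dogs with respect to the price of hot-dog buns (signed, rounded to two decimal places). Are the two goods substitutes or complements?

%ΔQ_{hot dogs} = (18750 − 8007)/avg = 10743/13378.5 = 0.803004…
%ΔP_{hot-dog buns} = (2.51 − 3.83)/avg = -1.32/3.17 = -0.416403…
E_cross = (10743/13378.5) / (-1.32/3.17) = -1.9284…
E_cross < 0 ⇒ the goods are complements.

-1.93; complements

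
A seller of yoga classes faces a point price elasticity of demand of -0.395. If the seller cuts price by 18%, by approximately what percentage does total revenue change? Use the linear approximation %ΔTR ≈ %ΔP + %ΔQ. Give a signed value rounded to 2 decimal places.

-10.89%

%ΔQ ≈ Ed × %ΔP = (-0.395) × (-18%) = +7.1100%
%ΔTR ≈ %ΔP + %ΔQ = (-18%) + (+7.1100%) = -10.8900%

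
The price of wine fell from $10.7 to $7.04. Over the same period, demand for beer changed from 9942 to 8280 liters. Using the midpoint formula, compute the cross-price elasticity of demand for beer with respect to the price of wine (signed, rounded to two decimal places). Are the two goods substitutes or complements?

%ΔQ_{beer} = (8280 − 9942)/avg = -1662/9111 = -0.182416…
%ΔP_{wine} = (7.04 − 10.7)/avg = -3.66/8.87 = -0.412626…
E_cross = (-1662/9111) / (-3.66/8.87) = 0.4420…
E_cross > 0 ⇒ the goods are substitutes.

0.44; substitutes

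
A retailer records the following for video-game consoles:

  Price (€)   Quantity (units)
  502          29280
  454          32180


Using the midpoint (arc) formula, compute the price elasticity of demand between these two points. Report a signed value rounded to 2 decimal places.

-0.94

%ΔQ = (32180 − 29280) / [(29280 + 32180)/2] = 2900/30730 = 0.094370…
%ΔP = (454 − 502) / [(502 + 454)/2] = -48/478 = -0.100418…
Arc Ed = %ΔQ / %ΔP = (2900/30730) / (-48/478) = -0.9397…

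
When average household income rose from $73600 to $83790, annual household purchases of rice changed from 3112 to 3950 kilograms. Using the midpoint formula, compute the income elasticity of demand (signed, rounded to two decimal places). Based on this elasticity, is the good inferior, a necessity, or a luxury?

%ΔQ = (3950 − 3112)/[( 3112 + 3950)/2] = 838/3531 = 0.237326…
%ΔIncome = (83790 − 73600)/[( 73600 + 83790)/2] = 10190/78695 = 0.129487…
E_income = (838/3531) / (10190/78695) = 1.8328…
E_income > 1 ⇒ normal good, luxury.

1.83; luxury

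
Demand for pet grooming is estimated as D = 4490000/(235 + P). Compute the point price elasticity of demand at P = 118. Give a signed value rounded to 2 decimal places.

-0.33

dD/dP = −4490000/(235 + P)² = -36.0327. At P = 118, D = 12719.5.
Ed = (dD/dP)·(P/D) = (-36.0327) × (118/12719.5) = -0.3342…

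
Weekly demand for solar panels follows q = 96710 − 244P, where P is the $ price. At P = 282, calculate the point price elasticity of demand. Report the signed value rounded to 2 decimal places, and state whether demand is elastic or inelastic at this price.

dq/dP = −244. At P = 282, q = 96710 − 244(282) = 27902.
Ed = (dq/dP)·(P/q) = −244 × (282/27902) = -2.4660…
|Ed| = 2.47 > 1, so demand is elastic.

-2.47; elastic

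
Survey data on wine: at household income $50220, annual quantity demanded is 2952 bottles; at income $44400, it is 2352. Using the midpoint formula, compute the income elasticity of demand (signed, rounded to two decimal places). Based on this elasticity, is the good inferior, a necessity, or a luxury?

%ΔQ = (2352 − 2952)/[( 2952 + 2352)/2] = -600/2652 = -0.226244…
%ΔIncome = (44400 − 50220)/[( 50220 + 44400)/2] = -5820/47310 = -0.123018…
E_income = (-600/2652) / (-5820/47310) = 1.8391…
E_income > 1 ⇒ normal good, luxury.

1.84; luxury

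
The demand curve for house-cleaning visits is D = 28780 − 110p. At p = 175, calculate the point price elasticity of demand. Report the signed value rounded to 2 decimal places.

dD/dp = −110. At p = 175, D = 28780 − 110(175) = 9530.
Ed = (dD/dp)·(p/D) = −110 × (175/9530) = -2.0199…

-2.02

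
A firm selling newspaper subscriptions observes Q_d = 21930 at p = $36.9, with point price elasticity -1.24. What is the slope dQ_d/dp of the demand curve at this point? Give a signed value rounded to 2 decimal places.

Ed = (dQ_d/dp)·(p/Q_d) ⇒ dQ_d/dp = Ed·Q_d/p = (-1.24)·21930/36.9 = -736.9430…

-736.94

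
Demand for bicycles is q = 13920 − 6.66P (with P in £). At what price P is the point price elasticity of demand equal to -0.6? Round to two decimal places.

Ed = −6.66P/(13920 − 6.66P). Set this equal to -0.6:
6.66P = 0.6·(13920 − 6.66P) ⇒ 6.66P(1 + 0.6) = 0.6·13920
P = 0.6·13920 / (6.66·1.6) = 783.7837…

783.78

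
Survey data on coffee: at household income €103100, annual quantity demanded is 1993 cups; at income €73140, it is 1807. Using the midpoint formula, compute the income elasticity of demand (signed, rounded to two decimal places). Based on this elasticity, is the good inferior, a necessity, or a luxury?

0.29; necessity

%ΔQ = (1807 − 1993)/[( 1993 + 1807)/2] = -186/1900 = -0.097894…
%ΔIncome = (73140 − 103100)/[( 103100 + 73140)/2] = -29960/88120 = -0.339990…
E_income = (-186/1900) / (-29960/88120) = 0.2879…
0 < E_income < 1 ⇒ normal good, necessity.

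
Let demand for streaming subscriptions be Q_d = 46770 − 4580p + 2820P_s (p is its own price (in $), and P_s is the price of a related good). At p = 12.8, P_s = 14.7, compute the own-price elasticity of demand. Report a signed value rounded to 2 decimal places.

-1.98

At the given values, Q_d = 46770 − 4580(12.8) + 2820(14.7) = 29600.
∂Q_d/∂p = −4580.
E = (-4580) × (12.8/29600) = -1.9805…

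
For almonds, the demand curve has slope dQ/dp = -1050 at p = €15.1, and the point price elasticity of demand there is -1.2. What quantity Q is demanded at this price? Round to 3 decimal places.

Ed = (dQ/dp)·(p/Q) ⇒ Q = (dQ/dp)·p/Ed = (-1050)·15.1/(-1.2) = 13212.5

13212.500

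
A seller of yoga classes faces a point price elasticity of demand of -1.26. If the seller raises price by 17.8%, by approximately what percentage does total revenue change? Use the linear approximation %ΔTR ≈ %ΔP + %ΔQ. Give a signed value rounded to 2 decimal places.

%ΔQ ≈ Ed × %ΔP = (-1.26) × (+17.8%) = -22.4280%
%ΔTR ≈ %ΔP + %ΔQ = (+17.8%) + (-22.4280%) = -4.6280%

-4.63%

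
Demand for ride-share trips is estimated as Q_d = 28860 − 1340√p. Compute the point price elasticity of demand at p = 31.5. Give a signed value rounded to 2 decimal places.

-0.18

dQ_d/dp = −1340/(2√p) = -119.377. At p = 31.5, Q_d = 21339.3.
Ed = (dQ_d/dp)·(p/Q_d) = (-119.377) × (31.5/21339.3) = -0.1762…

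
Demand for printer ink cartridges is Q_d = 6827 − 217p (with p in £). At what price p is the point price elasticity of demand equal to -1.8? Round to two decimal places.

20.22

Ed = −217p/(6827 − 217p). Set this equal to -1.8:
217p = 1.8·(6827 − 217p) ⇒ 217p(1 + 1.8) = 1.8·6827
p = 1.8·6827 / (217·2.8) = 20.2248…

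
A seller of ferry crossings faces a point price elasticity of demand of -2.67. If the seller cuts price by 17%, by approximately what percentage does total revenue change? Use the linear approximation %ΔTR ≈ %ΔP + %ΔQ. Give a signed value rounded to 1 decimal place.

%ΔQ ≈ Ed × %ΔP = (-2.67) × (-17%) = +45.3900%
%ΔTR ≈ %ΔP + %ΔQ = (-17%) + (+45.3900%) = +28.3900%

+28.4%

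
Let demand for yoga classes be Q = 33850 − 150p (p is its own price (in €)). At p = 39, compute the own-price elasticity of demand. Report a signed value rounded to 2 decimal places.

-0.21

At the given values, Q = 33850 − 150(39) = 28000.
∂Q/∂p = −150.
E = (-150) × (39/28000) = -0.2089…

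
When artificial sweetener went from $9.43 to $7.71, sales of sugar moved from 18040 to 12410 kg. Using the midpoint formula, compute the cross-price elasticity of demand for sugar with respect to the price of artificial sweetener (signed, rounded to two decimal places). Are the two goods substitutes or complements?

1.84; substitutes

%ΔQ_{sugar} = (12410 − 18040)/avg = -5630/15225 = -0.369786…
%ΔP_{artificial sweetener} = (7.71 − 9.43)/avg = -1.72/8.57 = -0.200700…
E_cross = (-5630/15225) / (-1.72/8.57) = 1.8424…
E_cross > 0 ⇒ the goods are substitutes.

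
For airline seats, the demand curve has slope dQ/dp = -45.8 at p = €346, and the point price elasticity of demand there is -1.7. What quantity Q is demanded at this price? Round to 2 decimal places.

Ed = (dQ/dp)·(p/Q) ⇒ Q = (dQ/dp)·p/Ed = (-45.8)·346/(-1.7) = 9321.6470…

9321.65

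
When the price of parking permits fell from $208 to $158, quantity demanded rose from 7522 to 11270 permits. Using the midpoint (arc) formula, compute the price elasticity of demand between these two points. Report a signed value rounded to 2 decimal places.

%ΔQ = (11270 − 7522) / [(7522 + 11270)/2] = 3748/9396 = 0.398893…
%ΔP = (158 − 208) / [(208 + 158)/2] = -50/183 = -0.273224…
Arc Ed = %ΔQ / %ΔP = (3748/9396) / (-50/183) = -1.4599…

-1.46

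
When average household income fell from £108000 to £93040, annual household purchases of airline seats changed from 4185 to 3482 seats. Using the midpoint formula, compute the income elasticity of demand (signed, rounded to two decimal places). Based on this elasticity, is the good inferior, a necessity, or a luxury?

1.23; luxury

%ΔQ = (3482 − 4185)/[( 4185 + 3482)/2] = -703/3833.5 = -0.183383…
%ΔIncome = (93040 − 108000)/[( 108000 + 93040)/2] = -14960/100520 = -0.148826…
E_income = (-703/3833.5) / (-14960/100520) = 1.2321…
E_income > 1 ⇒ normal good, luxury.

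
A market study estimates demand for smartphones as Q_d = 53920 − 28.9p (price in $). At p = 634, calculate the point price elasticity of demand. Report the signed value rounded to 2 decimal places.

dQ_d/dp = −28.9. At p = 634, Q_d = 53920 − 28.9(634) = 35597.4.
Ed = (dQ_d/dp)·(p/Q_d) = −28.9 × (634/35597.4) = -0.5147…

-0.51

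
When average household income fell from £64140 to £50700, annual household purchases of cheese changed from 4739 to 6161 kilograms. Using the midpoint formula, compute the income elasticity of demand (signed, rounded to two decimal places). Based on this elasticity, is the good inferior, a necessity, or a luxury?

%ΔQ = (6161 − 4739)/[( 4739 + 6161)/2] = 1422/5450 = 0.260917…
%ΔIncome = (50700 − 64140)/[( 64140 + 50700)/2] = -13440/57420 = -0.234064…
E_income = (1422/5450) / (-13440/57420) = -1.1147…
E_income < 0 ⇒ inferior good.

-1.11; inferior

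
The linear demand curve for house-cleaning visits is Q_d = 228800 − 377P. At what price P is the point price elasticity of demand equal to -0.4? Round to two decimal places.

Ed = −377P/(228800 − 377P). Set this equal to -0.4:
377P = 0.4·(228800 − 377P) ⇒ 377P(1 + 0.4) = 0.4·228800
P = 0.4·228800 / (377·1.4) = 173.3990…

173.40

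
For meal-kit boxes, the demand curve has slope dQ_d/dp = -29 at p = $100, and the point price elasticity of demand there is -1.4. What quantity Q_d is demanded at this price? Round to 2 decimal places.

2071.43

Ed = (dQ_d/dp)·(p/Q_d) ⇒ Q_d = (dQ_d/dp)·p/Ed = (-29)·100/(-1.4) = 2071.4285…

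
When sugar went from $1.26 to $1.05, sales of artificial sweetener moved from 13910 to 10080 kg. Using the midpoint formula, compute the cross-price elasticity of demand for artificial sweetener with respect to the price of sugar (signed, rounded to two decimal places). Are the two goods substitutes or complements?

%ΔQ_{artificial sweetener} = (10080 − 13910)/avg = -3830/11995 = -0.319299…
%ΔP_{sugar} = (1.05 − 1.26)/avg = -0.21/1.155 = -0.181818…
E_cross = (-3830/11995) / (-0.21/1.155) = 1.7561…
E_cross > 0 ⇒ the goods are substitutes.

1.76; substitutes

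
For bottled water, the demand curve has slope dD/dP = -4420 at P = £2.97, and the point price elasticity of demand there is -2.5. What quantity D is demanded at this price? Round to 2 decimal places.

5250.96

Ed = (dD/dP)·(P/D) ⇒ D = (dD/dP)·P/Ed = (-4420)·2.97/(-2.5) = 5250.96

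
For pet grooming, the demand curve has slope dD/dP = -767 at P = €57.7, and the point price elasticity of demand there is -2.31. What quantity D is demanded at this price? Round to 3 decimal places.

19158.398

Ed = (dD/dP)·(P/D) ⇒ D = (dD/dP)·P/Ed = (-767)·57.7/(-2.31) = 19158.39826…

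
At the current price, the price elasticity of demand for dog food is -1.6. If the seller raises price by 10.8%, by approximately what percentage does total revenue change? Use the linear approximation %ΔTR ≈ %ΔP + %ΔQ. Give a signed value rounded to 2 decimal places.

%ΔQ ≈ Ed × %ΔP = (-1.6) × (+10.8%) = -17.2800%
%ΔTR ≈ %ΔP + %ΔQ = (+10.8%) + (-17.2800%) = -6.4800%

-6.48%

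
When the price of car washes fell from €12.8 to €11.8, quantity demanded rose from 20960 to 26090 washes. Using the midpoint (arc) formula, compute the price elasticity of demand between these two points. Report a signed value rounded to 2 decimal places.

%ΔQ = (26090 − 20960) / [(20960 + 26090)/2] = 5130/23525 = 0.218065…
%ΔP = (11.8 − 12.8) / [(12.8 + 11.8)/2] = -1/12.3 = -0.081300…
Arc Ed = %ΔQ / %ΔP = (5130/23525) / (-1/12.3) = -2.6822…

-2.68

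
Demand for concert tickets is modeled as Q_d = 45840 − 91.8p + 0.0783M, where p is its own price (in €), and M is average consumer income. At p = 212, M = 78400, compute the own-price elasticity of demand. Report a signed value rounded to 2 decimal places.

-0.60

At the given values, Q_d = 45840 − 91.8(212) + 0.0783(78400) = 32517.12.
∂Q_d/∂p = −91.8.
E = (-91.8) × (212/32517.12) = -0.5985…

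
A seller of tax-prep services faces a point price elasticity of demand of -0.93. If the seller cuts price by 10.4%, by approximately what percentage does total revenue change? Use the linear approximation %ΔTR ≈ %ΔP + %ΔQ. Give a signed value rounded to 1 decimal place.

%ΔQ ≈ Ed × %ΔP = (-0.93) × (-10.4%) = +9.6720%
%ΔTR ≈ %ΔP + %ΔQ = (-10.4%) + (+9.6720%) = -0.7280%

-0.7%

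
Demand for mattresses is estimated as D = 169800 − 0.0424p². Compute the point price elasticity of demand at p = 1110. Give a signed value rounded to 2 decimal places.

dD/dp = −2·0.0424·p = -94.128. At p = 1110, D = 117558.96.
Ed = (dD/dp)·(p/D) = (-94.128) × (1110/117558.96) = -0.8887…

-0.89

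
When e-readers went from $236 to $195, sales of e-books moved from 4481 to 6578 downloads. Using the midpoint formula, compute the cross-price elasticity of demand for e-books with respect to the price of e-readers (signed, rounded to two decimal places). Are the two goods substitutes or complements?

-1.99; complements

%ΔQ_{e-books} = (6578 − 4481)/avg = 2097/5529.5 = 0.379238…
%ΔP_{e-readers} = (195 − 236)/avg = -41/215.5 = -0.190255…
E_cross = (2097/5529.5) / (-41/215.5) = -1.9933…
E_cross < 0 ⇒ the goods are complements.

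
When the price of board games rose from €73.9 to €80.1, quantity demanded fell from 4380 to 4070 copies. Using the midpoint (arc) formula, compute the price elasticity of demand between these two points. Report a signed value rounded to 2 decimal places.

-0.91

%ΔQ = (4070 − 4380) / [(4380 + 4070)/2] = -310/4225 = -0.073372…
%ΔP = (80.1 − 73.9) / [(73.9 + 80.1)/2] = 6.2/77 = 0.080519…
Arc Ed = %ΔQ / %ΔP = (-310/4225) / (6.2/77) = -0.9112…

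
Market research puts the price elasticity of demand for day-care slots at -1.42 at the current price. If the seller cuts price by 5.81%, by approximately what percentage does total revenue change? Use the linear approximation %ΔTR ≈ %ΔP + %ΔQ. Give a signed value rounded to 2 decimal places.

%ΔQ ≈ Ed × %ΔP = (-1.42) × (-5.81%) = +8.2502%
%ΔTR ≈ %ΔP + %ΔQ = (-5.81%) + (+8.2502%) = +2.4402%

+2.44%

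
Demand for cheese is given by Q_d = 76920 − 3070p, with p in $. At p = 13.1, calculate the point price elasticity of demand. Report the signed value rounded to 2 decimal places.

-1.10

dQ_d/dp = −3070. At p = 13.1, Q_d = 76920 − 3070(13.1) = 36703.
Ed = (dQ_d/dp)·(p/Q_d) = −3070 × (13.1/36703) = -1.0957…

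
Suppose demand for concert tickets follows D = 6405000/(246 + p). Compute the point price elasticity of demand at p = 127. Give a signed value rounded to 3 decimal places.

-0.340

dD/dp = −6405000/(246 + p)² = -46.0364. At p = 127, D = 17171.6.
Ed = (dD/dp)·(p/D) = (-46.0364) × (127/17171.6) = -0.34048…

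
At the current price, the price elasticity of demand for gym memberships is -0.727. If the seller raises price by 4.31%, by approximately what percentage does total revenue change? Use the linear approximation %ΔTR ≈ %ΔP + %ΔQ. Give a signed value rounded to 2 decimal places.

+1.18%

%ΔQ ≈ Ed × %ΔP = (-0.727) × (+4.31%) = -3.1334%
%ΔTR ≈ %ΔP + %ΔQ = (+4.31%) + (-3.1334%) = +1.1766%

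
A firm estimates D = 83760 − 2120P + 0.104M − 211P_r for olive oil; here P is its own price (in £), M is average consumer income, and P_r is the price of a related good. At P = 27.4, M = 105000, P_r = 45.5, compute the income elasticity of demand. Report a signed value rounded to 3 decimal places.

0.405

At the given values, D = 83760 − 2120(27.4) + 0.104(105000) − 211(45.5) = 26991.5.
∂D/∂M = 0.104.
E = (0.104) × (105000/26991.5) = 0.40457…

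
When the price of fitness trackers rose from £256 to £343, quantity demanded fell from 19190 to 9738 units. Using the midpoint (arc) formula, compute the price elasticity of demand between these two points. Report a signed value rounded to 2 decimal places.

-2.25

%ΔQ = (9738 − 19190) / [(19190 + 9738)/2] = -9452/14464 = -0.653484…
%ΔP = (343 − 256) / [(256 + 343)/2] = 87/299.5 = 0.290484…
Arc Ed = %ΔQ / %ΔP = (-9452/14464) / (87/299.5) = -2.2496…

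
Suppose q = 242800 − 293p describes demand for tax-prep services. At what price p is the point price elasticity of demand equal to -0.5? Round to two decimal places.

276.22

Ed = −293p/(242800 − 293p). Set this equal to -0.5:
293p = 0.5·(242800 − 293p) ⇒ 293p(1 + 0.5) = 0.5·242800
p = 0.5·242800 / (293·1.5) = 276.2229…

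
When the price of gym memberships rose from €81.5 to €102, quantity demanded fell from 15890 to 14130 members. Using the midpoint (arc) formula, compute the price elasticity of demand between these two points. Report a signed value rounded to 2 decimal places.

%ΔQ = (14130 − 15890) / [(15890 + 14130)/2] = -1760/15010 = -0.117255…
%ΔP = (102 − 81.5) / [(81.5 + 102)/2] = 20.5/91.75 = 0.223433…
Arc Ed = %ΔQ / %ΔP = (-1760/15010) / (20.5/91.75) = -0.5247…

-0.52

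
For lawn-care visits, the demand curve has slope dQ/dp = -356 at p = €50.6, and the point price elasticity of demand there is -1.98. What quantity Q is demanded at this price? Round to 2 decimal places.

Ed = (dQ/dp)·(p/Q) ⇒ Q = (dQ/dp)·p/Ed = (-356)·50.6/(-1.98) = 9097.7777…

9097.78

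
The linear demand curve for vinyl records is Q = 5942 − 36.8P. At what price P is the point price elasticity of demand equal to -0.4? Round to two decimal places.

46.13

Ed = −36.8P/(5942 − 36.8P). Set this equal to -0.4:
36.8P = 0.4·(5942 − 36.8P) ⇒ 36.8P(1 + 0.4) = 0.4·5942
P = 0.4·5942 / (36.8·1.4) = 46.1335…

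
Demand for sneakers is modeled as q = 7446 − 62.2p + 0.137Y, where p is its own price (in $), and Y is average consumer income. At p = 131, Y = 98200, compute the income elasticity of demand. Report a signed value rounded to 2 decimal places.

1.06

At the given values, q = 7446 − 62.2(131) + 0.137(98200) = 12751.2.
∂q/∂Y = 0.137.
E = (0.137) × (98200/12751.2) = 1.0550…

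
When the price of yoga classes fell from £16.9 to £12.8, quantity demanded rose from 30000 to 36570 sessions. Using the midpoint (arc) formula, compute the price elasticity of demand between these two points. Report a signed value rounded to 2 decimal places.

-0.71

%ΔQ = (36570 − 30000) / [(30000 + 36570)/2] = 6570/33285 = 0.197386…
%ΔP = (12.8 − 16.9) / [(16.9 + 12.8)/2] = -4.1/14.85 = -0.276094…
Arc Ed = %ΔQ / %ΔP = (6570/33285) / (-4.1/14.85) = -0.7149…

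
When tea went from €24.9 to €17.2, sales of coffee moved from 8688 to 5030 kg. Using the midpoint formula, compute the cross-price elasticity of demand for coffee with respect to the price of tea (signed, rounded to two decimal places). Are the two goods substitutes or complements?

1.46; substitutes

%ΔQ_{coffee} = (5030 − 8688)/avg = -3658/6859 = -0.533313…
%ΔP_{tea} = (17.2 − 24.9)/avg = -7.7/21.05 = -0.365795…
E_cross = (-3658/6859) / (-7.7/21.05) = 1.4579…
E_cross > 0 ⇒ the goods are substitutes.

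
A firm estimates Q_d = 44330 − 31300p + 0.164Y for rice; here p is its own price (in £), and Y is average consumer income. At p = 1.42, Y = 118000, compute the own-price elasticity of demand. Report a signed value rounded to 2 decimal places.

At the given values, Q_d = 44330 − 31300(1.42) + 0.164(118000) = 19236.
∂Q_d/∂p = −31300.
E = (-31300) × (1.42/19236) = -2.3105…

-2.31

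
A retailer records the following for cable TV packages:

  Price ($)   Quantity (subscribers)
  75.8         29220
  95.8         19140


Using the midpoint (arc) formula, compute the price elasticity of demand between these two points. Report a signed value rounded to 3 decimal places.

-1.788

%ΔQ = (19140 − 29220) / [(29220 + 19140)/2] = -10080/24180 = -0.416873…
%ΔP = (95.8 − 75.8) / [(75.8 + 95.8)/2] = 20/85.8 = 0.233100…
Arc Ed = %ΔQ / %ΔP = (-10080/24180) / (20/85.8) = -1.78838…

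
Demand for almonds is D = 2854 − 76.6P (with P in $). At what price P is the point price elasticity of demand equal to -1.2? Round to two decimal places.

Ed = −76.6P/(2854 − 76.6P). Set this equal to -1.2:
76.6P = 1.2·(2854 − 76.6P) ⇒ 76.6P(1 + 1.2) = 1.2·2854
P = 1.2·2854 / (76.6·2.2) = 20.3228…

20.32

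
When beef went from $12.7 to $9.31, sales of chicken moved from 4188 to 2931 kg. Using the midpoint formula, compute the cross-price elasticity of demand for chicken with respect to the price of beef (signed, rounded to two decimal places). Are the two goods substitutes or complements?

%ΔQ_{chicken} = (2931 − 4188)/avg = -1257/3559.5 = -0.353139…
%ΔP_{beef} = (9.31 − 12.7)/avg = -3.39/11.005 = -0.308041…
E_cross = (-1257/3559.5) / (-3.39/11.005) = 1.1464…
E_cross > 0 ⇒ the goods are substitutes.

1.15; substitutes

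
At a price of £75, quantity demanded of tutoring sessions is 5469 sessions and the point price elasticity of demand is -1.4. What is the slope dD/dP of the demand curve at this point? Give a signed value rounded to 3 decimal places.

-102.088

Ed = (dD/dP)·(P/D) ⇒ dD/dP = Ed·D/P = (-1.4)·5469/75 = -102.088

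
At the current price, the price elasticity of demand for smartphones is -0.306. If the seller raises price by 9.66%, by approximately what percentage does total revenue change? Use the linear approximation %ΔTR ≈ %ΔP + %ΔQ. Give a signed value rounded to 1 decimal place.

%ΔQ ≈ Ed × %ΔP = (-0.306) × (+9.66%) = -2.9560%
%ΔTR ≈ %ΔP + %ΔQ = (+9.66%) + (-2.9560%) = +6.7040%

+6.7%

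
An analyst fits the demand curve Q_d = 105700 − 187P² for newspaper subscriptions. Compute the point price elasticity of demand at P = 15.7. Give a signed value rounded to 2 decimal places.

-1.55

dQ_d/dP = −2·187·P = -5871.8. At P = 15.7, Q_d = 59606.37.
Ed = (dQ_d/dP)·(P/Q_d) = (-5871.8) × (15.7/59606.37) = -1.5466…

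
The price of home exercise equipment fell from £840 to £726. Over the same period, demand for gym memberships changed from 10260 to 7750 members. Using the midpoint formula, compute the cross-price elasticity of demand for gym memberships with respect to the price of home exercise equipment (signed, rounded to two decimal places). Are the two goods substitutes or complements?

%ΔQ_{gym memberships} = (7750 − 10260)/avg = -2510/9005 = -0.278734…
%ΔP_{home exercise equipment} = (726 − 840)/avg = -114/783 = -0.145593…
E_cross = (-2510/9005) / (-114/783) = 1.9144…
E_cross > 0 ⇒ the goods are substitutes.

1.91; substitutes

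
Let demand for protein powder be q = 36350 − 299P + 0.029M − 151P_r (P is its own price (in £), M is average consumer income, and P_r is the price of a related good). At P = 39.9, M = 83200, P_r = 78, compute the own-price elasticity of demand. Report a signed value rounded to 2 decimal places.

-0.79

At the given values, q = 36350 − 299(39.9) + 0.029(83200) − 151(78) = 15054.7.
∂q/∂P = −299.
E = (-299) × (39.9/15054.7) = -0.7924…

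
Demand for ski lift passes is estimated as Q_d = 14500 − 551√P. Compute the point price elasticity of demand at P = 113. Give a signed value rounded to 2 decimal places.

dQ_d/dP = −551/(2√P) = -25.9169. At P = 113, Q_d = 8642.79.
Ed = (dQ_d/dP)·(P/Q_d) = (-25.9169) × (113/8642.79) = -0.3388…

-0.34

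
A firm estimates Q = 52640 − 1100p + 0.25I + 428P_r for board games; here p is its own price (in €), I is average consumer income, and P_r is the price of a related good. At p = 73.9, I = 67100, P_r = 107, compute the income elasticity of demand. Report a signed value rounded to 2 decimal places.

At the given values, Q = 52640 − 1100(73.9) + 0.25(67100) + 428(107) = 33921.
∂Q/∂I = 0.25.
E = (0.25) × (67100/33921) = 0.4945…

0.49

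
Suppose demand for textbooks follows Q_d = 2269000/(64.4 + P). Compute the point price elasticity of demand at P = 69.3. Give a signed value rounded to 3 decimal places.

-0.518

dQ_d/dP = −2269000/(64.4 + P)² = -126.932. At P = 69.3, Q_d = 16970.8.
Ed = (dQ_d/dP)·(P/Q_d) = (-126.932) × (69.3/16970.8) = -0.51832…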